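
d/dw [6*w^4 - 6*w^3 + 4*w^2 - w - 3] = 24*w^3 - 18*w^2 + 8*w - 1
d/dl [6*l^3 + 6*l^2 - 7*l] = 18*l^2 + 12*l - 7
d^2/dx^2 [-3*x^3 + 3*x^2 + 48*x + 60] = 6 - 18*x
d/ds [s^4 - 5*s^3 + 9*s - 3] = 4*s^3 - 15*s^2 + 9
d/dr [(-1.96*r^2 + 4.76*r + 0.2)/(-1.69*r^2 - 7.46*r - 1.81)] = (22.666*r^2 + 7.7712*r - 7.1236)/(2.8561*r^4 + 25.2148*r^3 + 61.7694*r^2 + 27.0052*r + 3.2761)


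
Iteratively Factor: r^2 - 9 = (r - 3)*(r + 3)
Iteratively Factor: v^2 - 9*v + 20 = (v - 4)*(v - 5)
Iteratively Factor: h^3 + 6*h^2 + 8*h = (h)*(h^2 + 6*h + 8) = h*(h + 2)*(h + 4)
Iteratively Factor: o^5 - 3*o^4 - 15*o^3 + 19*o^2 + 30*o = (o + 1)*(o^4 - 4*o^3 - 11*o^2 + 30*o) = (o - 5)*(o + 1)*(o^3 + o^2 - 6*o) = (o - 5)*(o + 1)*(o + 3)*(o^2 - 2*o) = o*(o - 5)*(o + 1)*(o + 3)*(o - 2)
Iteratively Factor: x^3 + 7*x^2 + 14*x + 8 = (x + 4)*(x^2 + 3*x + 2) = (x + 1)*(x + 4)*(x + 2)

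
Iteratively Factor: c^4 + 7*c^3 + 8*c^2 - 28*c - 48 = (c + 3)*(c^3 + 4*c^2 - 4*c - 16) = (c + 3)*(c + 4)*(c^2 - 4) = (c - 2)*(c + 3)*(c + 4)*(c + 2)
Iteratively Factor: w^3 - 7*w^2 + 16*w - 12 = (w - 2)*(w^2 - 5*w + 6) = (w - 2)^2*(w - 3)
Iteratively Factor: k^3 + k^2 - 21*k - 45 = (k + 3)*(k^2 - 2*k - 15) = (k + 3)^2*(k - 5)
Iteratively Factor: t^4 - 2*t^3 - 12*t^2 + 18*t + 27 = (t - 3)*(t^3 + t^2 - 9*t - 9) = (t - 3)^2*(t^2 + 4*t + 3) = (t - 3)^2*(t + 3)*(t + 1)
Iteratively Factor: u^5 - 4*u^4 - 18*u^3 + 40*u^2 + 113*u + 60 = (u + 1)*(u^4 - 5*u^3 - 13*u^2 + 53*u + 60) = (u + 1)*(u + 3)*(u^3 - 8*u^2 + 11*u + 20) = (u - 4)*(u + 1)*(u + 3)*(u^2 - 4*u - 5) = (u - 4)*(u + 1)^2*(u + 3)*(u - 5)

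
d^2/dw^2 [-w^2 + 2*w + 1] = -2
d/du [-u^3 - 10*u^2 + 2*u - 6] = -3*u^2 - 20*u + 2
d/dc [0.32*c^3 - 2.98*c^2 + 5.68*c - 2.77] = 0.96*c^2 - 5.96*c + 5.68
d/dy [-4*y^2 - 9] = -8*y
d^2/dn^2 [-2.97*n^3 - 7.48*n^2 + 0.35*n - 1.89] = -17.82*n - 14.96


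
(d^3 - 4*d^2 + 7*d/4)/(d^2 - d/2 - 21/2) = d*(2*d - 1)/(2*(d + 3))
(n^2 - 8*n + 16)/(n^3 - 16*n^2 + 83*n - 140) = (n - 4)/(n^2 - 12*n + 35)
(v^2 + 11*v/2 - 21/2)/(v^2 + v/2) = (2*v^2 + 11*v - 21)/(v*(2*v + 1))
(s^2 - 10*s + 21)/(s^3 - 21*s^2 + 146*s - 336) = (s - 3)/(s^2 - 14*s + 48)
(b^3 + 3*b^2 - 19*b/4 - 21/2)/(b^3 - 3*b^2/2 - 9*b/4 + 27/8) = 2*(2*b^2 + 3*b - 14)/(4*b^2 - 12*b + 9)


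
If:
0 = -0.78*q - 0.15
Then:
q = -0.19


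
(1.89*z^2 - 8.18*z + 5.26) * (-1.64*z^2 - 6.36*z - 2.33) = -3.0996*z^4 + 1.3948*z^3 + 38.9947*z^2 - 14.3942*z - 12.2558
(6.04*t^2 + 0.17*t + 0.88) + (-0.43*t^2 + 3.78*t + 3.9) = 5.61*t^2 + 3.95*t + 4.78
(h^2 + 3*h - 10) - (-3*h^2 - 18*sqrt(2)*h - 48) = 4*h^2 + 3*h + 18*sqrt(2)*h + 38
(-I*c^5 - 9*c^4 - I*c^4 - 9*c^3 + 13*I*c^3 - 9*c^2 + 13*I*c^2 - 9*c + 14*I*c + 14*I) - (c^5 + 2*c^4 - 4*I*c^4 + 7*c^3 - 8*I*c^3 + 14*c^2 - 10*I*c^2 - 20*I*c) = -c^5 - I*c^5 - 11*c^4 + 3*I*c^4 - 16*c^3 + 21*I*c^3 - 23*c^2 + 23*I*c^2 - 9*c + 34*I*c + 14*I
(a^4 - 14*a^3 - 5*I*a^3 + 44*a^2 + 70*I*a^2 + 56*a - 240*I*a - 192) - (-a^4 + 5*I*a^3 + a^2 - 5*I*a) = 2*a^4 - 14*a^3 - 10*I*a^3 + 43*a^2 + 70*I*a^2 + 56*a - 235*I*a - 192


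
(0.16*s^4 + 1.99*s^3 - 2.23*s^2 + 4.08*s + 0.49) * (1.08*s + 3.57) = 0.1728*s^5 + 2.7204*s^4 + 4.6959*s^3 - 3.5547*s^2 + 15.0948*s + 1.7493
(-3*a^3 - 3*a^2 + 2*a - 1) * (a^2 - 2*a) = -3*a^5 + 3*a^4 + 8*a^3 - 5*a^2 + 2*a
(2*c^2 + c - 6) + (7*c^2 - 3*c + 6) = 9*c^2 - 2*c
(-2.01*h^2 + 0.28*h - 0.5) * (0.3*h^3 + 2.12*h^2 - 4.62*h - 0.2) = -0.603*h^5 - 4.1772*h^4 + 9.7298*h^3 - 1.9516*h^2 + 2.254*h + 0.1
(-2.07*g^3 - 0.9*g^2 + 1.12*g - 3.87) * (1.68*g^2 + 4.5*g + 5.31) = -3.4776*g^5 - 10.827*g^4 - 13.1601*g^3 - 6.2406*g^2 - 11.4678*g - 20.5497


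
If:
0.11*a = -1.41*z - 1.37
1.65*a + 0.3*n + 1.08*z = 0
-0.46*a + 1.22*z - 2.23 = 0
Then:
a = -6.15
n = 35.61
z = -0.49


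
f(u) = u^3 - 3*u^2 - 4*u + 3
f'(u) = 3*u^2 - 6*u - 4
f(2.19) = -9.64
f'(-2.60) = 31.88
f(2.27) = -9.84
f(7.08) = 179.20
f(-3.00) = -39.00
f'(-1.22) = 7.79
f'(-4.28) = 76.64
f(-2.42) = -19.06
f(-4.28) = -113.24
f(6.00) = 87.00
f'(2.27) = -2.16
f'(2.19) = -2.75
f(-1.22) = 1.60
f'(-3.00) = 41.00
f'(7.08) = 103.90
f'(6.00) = 68.00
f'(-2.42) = 28.09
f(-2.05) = -10.02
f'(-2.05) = 20.91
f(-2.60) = -24.46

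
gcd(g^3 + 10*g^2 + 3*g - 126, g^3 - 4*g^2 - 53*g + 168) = g^2 + 4*g - 21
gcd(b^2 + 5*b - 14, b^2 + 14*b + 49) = b + 7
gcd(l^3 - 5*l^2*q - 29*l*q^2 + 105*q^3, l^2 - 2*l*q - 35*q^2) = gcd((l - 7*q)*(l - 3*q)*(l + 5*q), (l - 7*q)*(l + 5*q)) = -l^2 + 2*l*q + 35*q^2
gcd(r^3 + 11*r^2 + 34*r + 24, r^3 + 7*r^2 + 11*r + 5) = r + 1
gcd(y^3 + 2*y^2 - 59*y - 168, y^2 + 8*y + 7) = y + 7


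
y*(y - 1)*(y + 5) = y^3 + 4*y^2 - 5*y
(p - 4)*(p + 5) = p^2 + p - 20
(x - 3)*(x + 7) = x^2 + 4*x - 21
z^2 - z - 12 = (z - 4)*(z + 3)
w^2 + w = w*(w + 1)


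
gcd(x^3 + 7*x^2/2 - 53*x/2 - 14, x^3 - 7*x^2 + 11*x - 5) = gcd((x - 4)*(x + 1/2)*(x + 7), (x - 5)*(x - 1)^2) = 1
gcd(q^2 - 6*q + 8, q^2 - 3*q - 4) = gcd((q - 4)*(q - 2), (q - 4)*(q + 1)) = q - 4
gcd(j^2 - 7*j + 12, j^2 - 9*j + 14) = 1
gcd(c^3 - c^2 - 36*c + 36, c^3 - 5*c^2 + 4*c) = c - 1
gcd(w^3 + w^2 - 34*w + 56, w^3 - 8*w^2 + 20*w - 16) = w^2 - 6*w + 8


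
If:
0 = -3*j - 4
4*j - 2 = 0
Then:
No Solution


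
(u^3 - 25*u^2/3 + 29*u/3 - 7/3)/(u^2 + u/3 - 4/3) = (3*u^2 - 22*u + 7)/(3*u + 4)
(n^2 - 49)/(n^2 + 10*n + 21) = (n - 7)/(n + 3)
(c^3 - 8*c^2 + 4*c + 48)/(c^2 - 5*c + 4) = (c^2 - 4*c - 12)/(c - 1)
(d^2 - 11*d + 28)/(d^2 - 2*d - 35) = (d - 4)/(d + 5)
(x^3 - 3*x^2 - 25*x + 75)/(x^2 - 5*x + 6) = (x^2 - 25)/(x - 2)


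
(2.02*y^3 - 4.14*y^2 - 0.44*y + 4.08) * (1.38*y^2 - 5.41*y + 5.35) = 2.7876*y^5 - 16.6414*y^4 + 32.5972*y^3 - 14.1382*y^2 - 24.4268*y + 21.828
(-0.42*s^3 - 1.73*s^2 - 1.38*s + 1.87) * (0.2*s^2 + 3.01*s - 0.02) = -0.084*s^5 - 1.6102*s^4 - 5.4749*s^3 - 3.7452*s^2 + 5.6563*s - 0.0374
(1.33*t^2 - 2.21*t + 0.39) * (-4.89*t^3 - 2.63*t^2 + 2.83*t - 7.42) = -6.5037*t^5 + 7.309*t^4 + 7.6691*t^3 - 17.1486*t^2 + 17.5019*t - 2.8938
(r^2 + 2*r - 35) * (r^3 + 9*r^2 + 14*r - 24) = r^5 + 11*r^4 - 3*r^3 - 311*r^2 - 538*r + 840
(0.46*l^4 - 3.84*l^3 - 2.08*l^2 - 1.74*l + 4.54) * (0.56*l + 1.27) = 0.2576*l^5 - 1.5662*l^4 - 6.0416*l^3 - 3.616*l^2 + 0.3326*l + 5.7658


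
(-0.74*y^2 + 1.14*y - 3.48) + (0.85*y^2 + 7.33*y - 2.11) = 0.11*y^2 + 8.47*y - 5.59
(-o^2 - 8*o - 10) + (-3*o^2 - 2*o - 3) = -4*o^2 - 10*o - 13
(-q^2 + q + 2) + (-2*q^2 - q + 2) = 4 - 3*q^2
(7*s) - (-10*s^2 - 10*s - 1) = 10*s^2 + 17*s + 1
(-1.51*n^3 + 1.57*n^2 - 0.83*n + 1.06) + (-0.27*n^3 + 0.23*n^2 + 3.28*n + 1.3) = -1.78*n^3 + 1.8*n^2 + 2.45*n + 2.36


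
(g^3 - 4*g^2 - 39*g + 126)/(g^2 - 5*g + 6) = (g^2 - g - 42)/(g - 2)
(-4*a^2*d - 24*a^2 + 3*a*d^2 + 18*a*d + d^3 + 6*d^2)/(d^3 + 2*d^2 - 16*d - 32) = (-4*a^2*d - 24*a^2 + 3*a*d^2 + 18*a*d + d^3 + 6*d^2)/(d^3 + 2*d^2 - 16*d - 32)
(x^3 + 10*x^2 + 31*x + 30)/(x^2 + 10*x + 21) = (x^2 + 7*x + 10)/(x + 7)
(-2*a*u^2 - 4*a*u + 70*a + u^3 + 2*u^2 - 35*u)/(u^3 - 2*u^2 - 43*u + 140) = (-2*a + u)/(u - 4)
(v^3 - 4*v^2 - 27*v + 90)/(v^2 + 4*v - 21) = (v^2 - v - 30)/(v + 7)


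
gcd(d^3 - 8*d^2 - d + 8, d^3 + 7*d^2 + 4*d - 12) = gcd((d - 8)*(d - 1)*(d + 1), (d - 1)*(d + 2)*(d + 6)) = d - 1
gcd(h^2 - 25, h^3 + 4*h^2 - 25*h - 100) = h^2 - 25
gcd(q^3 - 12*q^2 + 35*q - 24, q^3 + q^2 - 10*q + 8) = q - 1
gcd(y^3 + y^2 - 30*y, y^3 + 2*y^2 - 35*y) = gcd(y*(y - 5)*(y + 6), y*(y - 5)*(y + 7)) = y^2 - 5*y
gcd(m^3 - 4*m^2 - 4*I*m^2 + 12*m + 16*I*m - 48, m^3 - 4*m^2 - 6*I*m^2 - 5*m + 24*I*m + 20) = m - 4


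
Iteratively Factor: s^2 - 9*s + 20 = (s - 5)*(s - 4)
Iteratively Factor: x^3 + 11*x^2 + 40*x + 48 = (x + 4)*(x^2 + 7*x + 12) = (x + 4)^2*(x + 3)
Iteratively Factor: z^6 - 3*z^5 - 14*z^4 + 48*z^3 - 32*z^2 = (z)*(z^5 - 3*z^4 - 14*z^3 + 48*z^2 - 32*z) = z*(z - 4)*(z^4 + z^3 - 10*z^2 + 8*z) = z*(z - 4)*(z + 4)*(z^3 - 3*z^2 + 2*z) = z*(z - 4)*(z - 2)*(z + 4)*(z^2 - z) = z^2*(z - 4)*(z - 2)*(z + 4)*(z - 1)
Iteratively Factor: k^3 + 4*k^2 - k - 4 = (k + 4)*(k^2 - 1) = (k - 1)*(k + 4)*(k + 1)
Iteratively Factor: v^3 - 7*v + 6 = (v - 2)*(v^2 + 2*v - 3) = (v - 2)*(v + 3)*(v - 1)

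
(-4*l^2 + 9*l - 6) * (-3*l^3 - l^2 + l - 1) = 12*l^5 - 23*l^4 + 5*l^3 + 19*l^2 - 15*l + 6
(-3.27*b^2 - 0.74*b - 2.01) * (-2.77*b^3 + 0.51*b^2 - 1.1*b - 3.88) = 9.0579*b^5 + 0.3821*b^4 + 8.7873*b^3 + 12.4765*b^2 + 5.0822*b + 7.7988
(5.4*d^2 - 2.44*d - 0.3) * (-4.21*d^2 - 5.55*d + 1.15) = -22.734*d^4 - 19.6976*d^3 + 21.015*d^2 - 1.141*d - 0.345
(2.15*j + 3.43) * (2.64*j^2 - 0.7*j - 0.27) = 5.676*j^3 + 7.5502*j^2 - 2.9815*j - 0.9261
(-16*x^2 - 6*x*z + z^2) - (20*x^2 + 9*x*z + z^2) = -36*x^2 - 15*x*z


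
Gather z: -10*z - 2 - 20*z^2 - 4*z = -20*z^2 - 14*z - 2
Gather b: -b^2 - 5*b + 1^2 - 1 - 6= -b^2 - 5*b - 6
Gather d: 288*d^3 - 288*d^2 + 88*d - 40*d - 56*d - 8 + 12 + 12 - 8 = 288*d^3 - 288*d^2 - 8*d + 8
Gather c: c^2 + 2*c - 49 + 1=c^2 + 2*c - 48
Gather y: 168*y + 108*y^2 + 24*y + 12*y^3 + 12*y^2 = 12*y^3 + 120*y^2 + 192*y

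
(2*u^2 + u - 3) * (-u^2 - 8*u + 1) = -2*u^4 - 17*u^3 - 3*u^2 + 25*u - 3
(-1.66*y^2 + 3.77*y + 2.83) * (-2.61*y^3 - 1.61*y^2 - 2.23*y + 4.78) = 4.3326*y^5 - 7.1671*y^4 - 9.7542*y^3 - 20.8982*y^2 + 11.7097*y + 13.5274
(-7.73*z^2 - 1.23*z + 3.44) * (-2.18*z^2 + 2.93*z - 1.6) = 16.8514*z^4 - 19.9675*z^3 + 1.2649*z^2 + 12.0472*z - 5.504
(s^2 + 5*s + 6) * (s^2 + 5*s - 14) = s^4 + 10*s^3 + 17*s^2 - 40*s - 84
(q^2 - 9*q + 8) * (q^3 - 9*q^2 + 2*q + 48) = q^5 - 18*q^4 + 91*q^3 - 42*q^2 - 416*q + 384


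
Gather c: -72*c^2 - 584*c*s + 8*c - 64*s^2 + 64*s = -72*c^2 + c*(8 - 584*s) - 64*s^2 + 64*s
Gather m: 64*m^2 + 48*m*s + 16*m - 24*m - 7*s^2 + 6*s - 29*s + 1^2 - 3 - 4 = 64*m^2 + m*(48*s - 8) - 7*s^2 - 23*s - 6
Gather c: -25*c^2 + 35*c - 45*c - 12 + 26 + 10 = -25*c^2 - 10*c + 24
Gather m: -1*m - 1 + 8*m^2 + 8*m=8*m^2 + 7*m - 1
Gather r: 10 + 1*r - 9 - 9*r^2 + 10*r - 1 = -9*r^2 + 11*r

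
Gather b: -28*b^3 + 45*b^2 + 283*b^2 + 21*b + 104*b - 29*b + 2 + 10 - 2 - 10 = -28*b^3 + 328*b^2 + 96*b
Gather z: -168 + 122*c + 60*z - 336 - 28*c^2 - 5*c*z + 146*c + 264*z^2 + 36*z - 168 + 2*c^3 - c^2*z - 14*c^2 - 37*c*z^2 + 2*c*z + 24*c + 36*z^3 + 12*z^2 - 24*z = 2*c^3 - 42*c^2 + 292*c + 36*z^3 + z^2*(276 - 37*c) + z*(-c^2 - 3*c + 72) - 672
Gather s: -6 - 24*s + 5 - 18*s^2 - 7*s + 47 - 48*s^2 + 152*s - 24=-66*s^2 + 121*s + 22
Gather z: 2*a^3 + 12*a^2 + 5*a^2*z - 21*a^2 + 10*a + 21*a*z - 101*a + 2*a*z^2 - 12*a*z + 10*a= 2*a^3 - 9*a^2 + 2*a*z^2 - 81*a + z*(5*a^2 + 9*a)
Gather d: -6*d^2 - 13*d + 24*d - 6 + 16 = -6*d^2 + 11*d + 10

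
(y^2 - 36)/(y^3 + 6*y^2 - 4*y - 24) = (y - 6)/(y^2 - 4)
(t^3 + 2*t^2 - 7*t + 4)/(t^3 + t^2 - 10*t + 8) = (t - 1)/(t - 2)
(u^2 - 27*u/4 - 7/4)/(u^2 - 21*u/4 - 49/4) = (4*u + 1)/(4*u + 7)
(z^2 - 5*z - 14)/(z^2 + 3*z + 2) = (z - 7)/(z + 1)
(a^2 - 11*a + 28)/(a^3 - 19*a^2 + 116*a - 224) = 1/(a - 8)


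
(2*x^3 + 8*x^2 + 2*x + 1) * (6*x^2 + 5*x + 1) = 12*x^5 + 58*x^4 + 54*x^3 + 24*x^2 + 7*x + 1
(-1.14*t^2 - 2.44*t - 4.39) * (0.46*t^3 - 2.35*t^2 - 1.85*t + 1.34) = -0.5244*t^5 + 1.5566*t^4 + 5.8236*t^3 + 13.3029*t^2 + 4.8519*t - 5.8826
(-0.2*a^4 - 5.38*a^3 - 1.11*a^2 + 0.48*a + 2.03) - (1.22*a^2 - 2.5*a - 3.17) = -0.2*a^4 - 5.38*a^3 - 2.33*a^2 + 2.98*a + 5.2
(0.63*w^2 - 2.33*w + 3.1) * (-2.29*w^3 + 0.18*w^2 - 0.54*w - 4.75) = -1.4427*w^5 + 5.4491*w^4 - 7.8586*w^3 - 1.1763*w^2 + 9.3935*w - 14.725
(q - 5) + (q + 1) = 2*q - 4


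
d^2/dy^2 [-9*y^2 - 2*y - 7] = -18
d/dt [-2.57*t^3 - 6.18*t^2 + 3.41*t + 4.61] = -7.71*t^2 - 12.36*t + 3.41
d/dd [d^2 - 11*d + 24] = 2*d - 11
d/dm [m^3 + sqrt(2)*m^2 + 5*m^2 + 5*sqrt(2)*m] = 3*m^2 + 2*sqrt(2)*m + 10*m + 5*sqrt(2)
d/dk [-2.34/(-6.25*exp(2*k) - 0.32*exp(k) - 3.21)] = (-29.25*exp(k) - 0.7488)*exp(k)/(6.25*exp(2*k) + 0.32*exp(k) + 3.21)^2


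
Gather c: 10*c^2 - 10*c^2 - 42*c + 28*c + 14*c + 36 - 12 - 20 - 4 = 0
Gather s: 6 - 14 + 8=0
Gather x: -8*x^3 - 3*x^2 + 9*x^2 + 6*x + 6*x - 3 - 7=-8*x^3 + 6*x^2 + 12*x - 10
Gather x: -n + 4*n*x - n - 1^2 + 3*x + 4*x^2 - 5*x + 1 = -2*n + 4*x^2 + x*(4*n - 2)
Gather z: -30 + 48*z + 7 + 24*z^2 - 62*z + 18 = 24*z^2 - 14*z - 5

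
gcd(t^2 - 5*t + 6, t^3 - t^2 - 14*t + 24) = t^2 - 5*t + 6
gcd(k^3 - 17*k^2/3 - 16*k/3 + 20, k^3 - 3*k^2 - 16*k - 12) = k^2 - 4*k - 12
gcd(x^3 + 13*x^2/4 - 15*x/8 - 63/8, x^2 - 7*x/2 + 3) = x - 3/2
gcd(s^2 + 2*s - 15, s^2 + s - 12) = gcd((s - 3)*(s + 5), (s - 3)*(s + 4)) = s - 3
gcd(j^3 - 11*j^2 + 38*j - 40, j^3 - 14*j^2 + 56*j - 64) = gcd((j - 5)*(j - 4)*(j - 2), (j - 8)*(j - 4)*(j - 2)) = j^2 - 6*j + 8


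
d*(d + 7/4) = d^2 + 7*d/4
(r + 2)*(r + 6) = r^2 + 8*r + 12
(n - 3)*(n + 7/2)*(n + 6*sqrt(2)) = n^3 + n^2/2 + 6*sqrt(2)*n^2 - 21*n/2 + 3*sqrt(2)*n - 63*sqrt(2)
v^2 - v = v*(v - 1)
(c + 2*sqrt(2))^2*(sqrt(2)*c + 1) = sqrt(2)*c^3 + 9*c^2 + 12*sqrt(2)*c + 8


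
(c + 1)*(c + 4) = c^2 + 5*c + 4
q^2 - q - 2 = (q - 2)*(q + 1)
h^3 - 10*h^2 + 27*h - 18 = (h - 6)*(h - 3)*(h - 1)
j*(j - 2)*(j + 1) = j^3 - j^2 - 2*j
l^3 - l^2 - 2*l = l*(l - 2)*(l + 1)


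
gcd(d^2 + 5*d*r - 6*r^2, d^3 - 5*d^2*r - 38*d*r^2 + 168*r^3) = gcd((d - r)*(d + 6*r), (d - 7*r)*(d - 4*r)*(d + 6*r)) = d + 6*r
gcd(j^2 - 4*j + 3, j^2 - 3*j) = j - 3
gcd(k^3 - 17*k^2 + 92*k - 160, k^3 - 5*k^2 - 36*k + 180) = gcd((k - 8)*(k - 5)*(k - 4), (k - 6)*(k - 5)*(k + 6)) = k - 5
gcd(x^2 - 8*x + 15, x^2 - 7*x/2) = 1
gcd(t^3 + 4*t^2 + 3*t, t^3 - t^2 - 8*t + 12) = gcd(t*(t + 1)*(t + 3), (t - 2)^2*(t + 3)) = t + 3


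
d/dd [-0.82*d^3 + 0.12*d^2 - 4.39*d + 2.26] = -2.46*d^2 + 0.24*d - 4.39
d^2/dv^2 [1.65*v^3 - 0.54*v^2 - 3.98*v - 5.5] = 9.9*v - 1.08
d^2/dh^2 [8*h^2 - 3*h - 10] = 16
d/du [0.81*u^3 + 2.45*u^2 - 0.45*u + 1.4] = 2.43*u^2 + 4.9*u - 0.45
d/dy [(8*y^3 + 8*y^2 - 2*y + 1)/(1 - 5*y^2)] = 2*(-20*y^4 + 7*y^2 + 13*y - 1)/(25*y^4 - 10*y^2 + 1)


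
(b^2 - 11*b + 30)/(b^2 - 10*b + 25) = (b - 6)/(b - 5)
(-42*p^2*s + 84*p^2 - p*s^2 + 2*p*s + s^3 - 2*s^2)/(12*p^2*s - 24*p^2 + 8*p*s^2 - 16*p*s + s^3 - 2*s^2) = (-7*p + s)/(2*p + s)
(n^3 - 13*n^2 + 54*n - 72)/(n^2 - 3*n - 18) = (n^2 - 7*n + 12)/(n + 3)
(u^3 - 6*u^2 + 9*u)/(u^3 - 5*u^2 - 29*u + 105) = u*(u - 3)/(u^2 - 2*u - 35)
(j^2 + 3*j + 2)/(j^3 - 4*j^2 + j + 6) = (j + 2)/(j^2 - 5*j + 6)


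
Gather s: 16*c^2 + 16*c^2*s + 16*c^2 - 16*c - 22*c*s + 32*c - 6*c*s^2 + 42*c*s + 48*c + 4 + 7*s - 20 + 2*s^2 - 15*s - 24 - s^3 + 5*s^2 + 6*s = 32*c^2 + 64*c - s^3 + s^2*(7 - 6*c) + s*(16*c^2 + 20*c - 2) - 40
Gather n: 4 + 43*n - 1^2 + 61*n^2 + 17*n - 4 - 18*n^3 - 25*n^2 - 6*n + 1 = -18*n^3 + 36*n^2 + 54*n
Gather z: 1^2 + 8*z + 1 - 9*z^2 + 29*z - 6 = -9*z^2 + 37*z - 4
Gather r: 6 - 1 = 5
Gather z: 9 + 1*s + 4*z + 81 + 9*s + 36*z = 10*s + 40*z + 90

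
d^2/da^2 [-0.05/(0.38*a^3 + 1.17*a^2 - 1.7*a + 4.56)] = ((0.114*a + 0.117)*(0.38*a^3 + 1.17*a^2 - 1.7*a + 4.56) - 0.05*(1.14*a^2 + 2.34*a - 1.7)*(2.28*a^2 + 4.68*a - 3.4))/(0.38*a^3 + 1.17*a^2 - 1.7*a + 4.56)^3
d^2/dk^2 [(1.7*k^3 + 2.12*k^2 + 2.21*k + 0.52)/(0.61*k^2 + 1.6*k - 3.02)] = (8.88178419700125e-16*k^5 + 3.5527136788005e-15*k^4 + 12.473922*k^3 - 24.692664*k^2 + 120.500772*k + 64.606224)/(0.226981*k^6 + 1.78608*k^5 + 1.313574*k^4 - 13.58912*k^3 - 6.50326800000001*k^2 + 43.77792*k - 27.543608)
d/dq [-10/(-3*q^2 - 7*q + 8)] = 10*(-6*q - 7)/(3*q^2 + 7*q - 8)^2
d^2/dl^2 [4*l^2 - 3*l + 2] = 8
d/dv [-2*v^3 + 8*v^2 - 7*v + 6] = -6*v^2 + 16*v - 7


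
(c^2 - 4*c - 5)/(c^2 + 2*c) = (c^2 - 4*c - 5)/(c*(c + 2))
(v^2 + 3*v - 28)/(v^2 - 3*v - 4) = (v + 7)/(v + 1)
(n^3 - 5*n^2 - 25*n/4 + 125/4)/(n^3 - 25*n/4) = (n - 5)/n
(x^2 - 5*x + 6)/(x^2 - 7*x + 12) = (x - 2)/(x - 4)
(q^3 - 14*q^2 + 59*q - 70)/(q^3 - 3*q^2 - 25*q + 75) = (q^2 - 9*q + 14)/(q^2 + 2*q - 15)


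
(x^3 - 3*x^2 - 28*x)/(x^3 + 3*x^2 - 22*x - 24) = x*(x^2 - 3*x - 28)/(x^3 + 3*x^2 - 22*x - 24)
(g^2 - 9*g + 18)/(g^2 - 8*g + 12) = (g - 3)/(g - 2)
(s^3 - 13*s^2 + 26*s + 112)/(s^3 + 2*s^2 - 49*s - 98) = (s - 8)/(s + 7)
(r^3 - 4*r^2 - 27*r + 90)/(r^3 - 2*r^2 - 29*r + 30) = (r - 3)/(r - 1)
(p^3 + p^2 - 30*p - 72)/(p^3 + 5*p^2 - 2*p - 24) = (p - 6)/(p - 2)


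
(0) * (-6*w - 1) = 0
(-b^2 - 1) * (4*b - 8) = -4*b^3 + 8*b^2 - 4*b + 8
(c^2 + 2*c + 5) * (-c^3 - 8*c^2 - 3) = -c^5 - 10*c^4 - 21*c^3 - 43*c^2 - 6*c - 15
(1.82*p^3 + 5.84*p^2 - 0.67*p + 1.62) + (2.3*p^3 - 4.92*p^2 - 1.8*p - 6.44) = 4.12*p^3 + 0.92*p^2 - 2.47*p - 4.82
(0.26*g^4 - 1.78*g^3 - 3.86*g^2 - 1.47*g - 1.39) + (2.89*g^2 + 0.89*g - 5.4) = 0.26*g^4 - 1.78*g^3 - 0.97*g^2 - 0.58*g - 6.79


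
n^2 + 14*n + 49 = (n + 7)^2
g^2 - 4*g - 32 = (g - 8)*(g + 4)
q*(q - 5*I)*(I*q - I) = I*q^3 + 5*q^2 - I*q^2 - 5*q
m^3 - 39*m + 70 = (m - 5)*(m - 2)*(m + 7)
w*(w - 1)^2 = w^3 - 2*w^2 + w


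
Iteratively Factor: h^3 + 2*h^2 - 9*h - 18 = (h + 2)*(h^2 - 9) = (h - 3)*(h + 2)*(h + 3)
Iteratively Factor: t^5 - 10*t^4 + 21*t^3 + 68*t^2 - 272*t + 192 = (t + 3)*(t^4 - 13*t^3 + 60*t^2 - 112*t + 64) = (t - 4)*(t + 3)*(t^3 - 9*t^2 + 24*t - 16) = (t - 4)^2*(t + 3)*(t^2 - 5*t + 4) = (t - 4)^3*(t + 3)*(t - 1)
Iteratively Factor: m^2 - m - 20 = (m + 4)*(m - 5)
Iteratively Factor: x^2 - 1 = (x - 1)*(x + 1)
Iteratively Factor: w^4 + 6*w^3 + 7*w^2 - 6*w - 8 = (w - 1)*(w^3 + 7*w^2 + 14*w + 8) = (w - 1)*(w + 1)*(w^2 + 6*w + 8) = (w - 1)*(w + 1)*(w + 4)*(w + 2)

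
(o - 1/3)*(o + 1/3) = o^2 - 1/9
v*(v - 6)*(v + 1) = v^3 - 5*v^2 - 6*v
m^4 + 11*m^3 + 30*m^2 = m^2*(m + 5)*(m + 6)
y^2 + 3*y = y*(y + 3)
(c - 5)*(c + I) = c^2 - 5*c + I*c - 5*I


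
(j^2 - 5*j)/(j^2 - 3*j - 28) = j*(5 - j)/(-j^2 + 3*j + 28)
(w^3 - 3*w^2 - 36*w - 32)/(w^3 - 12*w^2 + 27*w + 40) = (w + 4)/(w - 5)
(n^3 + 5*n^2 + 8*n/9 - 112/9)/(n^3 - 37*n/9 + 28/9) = (n + 4)/(n - 1)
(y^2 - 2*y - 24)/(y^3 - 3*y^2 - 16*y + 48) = (y - 6)/(y^2 - 7*y + 12)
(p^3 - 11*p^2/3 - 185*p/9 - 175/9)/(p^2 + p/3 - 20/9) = (3*p^2 - 16*p - 35)/(3*p - 4)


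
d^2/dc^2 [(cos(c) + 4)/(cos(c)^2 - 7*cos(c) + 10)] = (-9*(1 - cos(2*c))^2*cos(c)/4 - 23*(1 - cos(2*c))^2/4 - 498*cos(c) - 64*cos(2*c) + 69*cos(3*c)/2 + cos(5*c)/2 + 411)/((cos(c) - 5)^3*(cos(c) - 2)^3)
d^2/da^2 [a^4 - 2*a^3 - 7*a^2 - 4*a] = 12*a^2 - 12*a - 14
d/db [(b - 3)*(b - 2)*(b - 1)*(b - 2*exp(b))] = -2*b^3*exp(b) + 4*b^3 + 6*b^2*exp(b) - 18*b^2 + 2*b*exp(b) + 22*b - 10*exp(b) - 6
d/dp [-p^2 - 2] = -2*p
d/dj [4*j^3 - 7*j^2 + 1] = 2*j*(6*j - 7)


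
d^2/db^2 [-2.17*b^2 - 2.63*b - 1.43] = -4.34000000000000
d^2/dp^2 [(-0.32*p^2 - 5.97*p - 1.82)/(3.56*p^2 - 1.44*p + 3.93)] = (7.105427357601e-15*p^4 - 154.60368*p^3 - 111.533376*p^2 + 557.130744*p - 34.076976)/(45.118016*p^6 - 54.749952*p^5 + 171.567792*p^4 - 123.866496*p^3 + 189.399276*p^2 - 66.721968*p + 60.698457)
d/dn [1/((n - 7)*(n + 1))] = 2*(3 - n)/(n^4 - 12*n^3 + 22*n^2 + 84*n + 49)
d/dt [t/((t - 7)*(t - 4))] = (28 - t^2)/(t^4 - 22*t^3 + 177*t^2 - 616*t + 784)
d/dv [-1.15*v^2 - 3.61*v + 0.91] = -2.3*v - 3.61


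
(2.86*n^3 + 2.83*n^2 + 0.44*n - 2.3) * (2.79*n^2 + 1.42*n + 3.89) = 7.9794*n^5 + 11.9569*n^4 + 16.3716*n^3 + 5.2165*n^2 - 1.5544*n - 8.947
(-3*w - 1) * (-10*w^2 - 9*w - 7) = 30*w^3 + 37*w^2 + 30*w + 7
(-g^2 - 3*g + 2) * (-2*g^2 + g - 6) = 2*g^4 + 5*g^3 - g^2 + 20*g - 12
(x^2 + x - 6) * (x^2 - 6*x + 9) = x^4 - 5*x^3 - 3*x^2 + 45*x - 54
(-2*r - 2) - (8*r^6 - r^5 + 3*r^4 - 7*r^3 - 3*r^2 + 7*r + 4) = -8*r^6 + r^5 - 3*r^4 + 7*r^3 + 3*r^2 - 9*r - 6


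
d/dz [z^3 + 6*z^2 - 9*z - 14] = 3*z^2 + 12*z - 9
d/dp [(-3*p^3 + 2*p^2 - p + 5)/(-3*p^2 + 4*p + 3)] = (9*p^4 - 24*p^3 - 22*p^2 + 42*p - 23)/(9*p^4 - 24*p^3 - 2*p^2 + 24*p + 9)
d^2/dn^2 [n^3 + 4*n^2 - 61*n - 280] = 6*n + 8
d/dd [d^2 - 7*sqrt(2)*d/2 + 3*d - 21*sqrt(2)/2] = 2*d - 7*sqrt(2)/2 + 3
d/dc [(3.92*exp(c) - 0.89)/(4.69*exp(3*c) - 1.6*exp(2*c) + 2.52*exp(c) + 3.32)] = (-36.7696*exp(3*c) + 18.7943*exp(2*c) - 2.848*exp(c) + 15.2572)*exp(c)/(21.9961*exp(6*c) - 15.008*exp(5*c) + 26.1976*exp(4*c) + 23.0776*exp(3*c) - 4.2736*exp(2*c) + 16.7328*exp(c) + 11.0224)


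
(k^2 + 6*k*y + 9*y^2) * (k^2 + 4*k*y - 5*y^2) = k^4 + 10*k^3*y + 28*k^2*y^2 + 6*k*y^3 - 45*y^4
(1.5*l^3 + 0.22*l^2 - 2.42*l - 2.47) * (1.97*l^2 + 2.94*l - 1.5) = 2.955*l^5 + 4.8434*l^4 - 6.3706*l^3 - 12.3107*l^2 - 3.6318*l + 3.705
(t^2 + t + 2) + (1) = t^2 + t + 3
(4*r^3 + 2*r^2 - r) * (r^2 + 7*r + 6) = 4*r^5 + 30*r^4 + 37*r^3 + 5*r^2 - 6*r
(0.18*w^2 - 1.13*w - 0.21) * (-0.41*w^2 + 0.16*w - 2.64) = -0.0738*w^4 + 0.4921*w^3 - 0.5699*w^2 + 2.9496*w + 0.5544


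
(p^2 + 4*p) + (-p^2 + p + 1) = 5*p + 1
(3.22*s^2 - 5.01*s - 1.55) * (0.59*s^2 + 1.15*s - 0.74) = 1.8998*s^4 + 0.7471*s^3 - 9.0588*s^2 + 1.9249*s + 1.147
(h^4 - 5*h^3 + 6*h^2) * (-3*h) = -3*h^5 + 15*h^4 - 18*h^3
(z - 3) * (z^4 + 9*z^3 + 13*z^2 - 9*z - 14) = z^5 + 6*z^4 - 14*z^3 - 48*z^2 + 13*z + 42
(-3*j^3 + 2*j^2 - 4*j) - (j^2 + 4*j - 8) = -3*j^3 + j^2 - 8*j + 8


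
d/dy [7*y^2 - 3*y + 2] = 14*y - 3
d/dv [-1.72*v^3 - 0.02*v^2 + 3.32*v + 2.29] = -5.16*v^2 - 0.04*v + 3.32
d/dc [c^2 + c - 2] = 2*c + 1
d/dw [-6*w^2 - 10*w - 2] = -12*w - 10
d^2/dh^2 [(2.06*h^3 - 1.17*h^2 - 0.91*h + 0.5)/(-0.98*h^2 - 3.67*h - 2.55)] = (1.77635683940025e-15*h^5 + 1.4210854715202e-14*h^4 - 51.864104*h^3 - 136.09524*h^2 - 104.80524*h - 12.78652)/(0.941192*h^6 + 10.574004*h^5 + 46.945626*h^4 + 104.458843*h^3 + 122.154435*h^2 + 71.592525*h + 16.581375)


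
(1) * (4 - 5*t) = 4 - 5*t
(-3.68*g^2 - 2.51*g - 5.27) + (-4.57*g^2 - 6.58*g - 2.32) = -8.25*g^2 - 9.09*g - 7.59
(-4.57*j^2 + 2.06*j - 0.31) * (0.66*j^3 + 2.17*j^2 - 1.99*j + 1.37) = -3.0162*j^5 - 8.5573*j^4 + 13.3599*j^3 - 11.033*j^2 + 3.4391*j - 0.4247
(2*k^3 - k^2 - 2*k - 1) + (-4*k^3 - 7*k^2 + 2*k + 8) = -2*k^3 - 8*k^2 + 7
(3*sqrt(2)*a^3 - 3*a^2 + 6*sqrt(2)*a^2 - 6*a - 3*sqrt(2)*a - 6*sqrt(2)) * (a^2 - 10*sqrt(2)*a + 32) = 3*sqrt(2)*a^5 - 63*a^4 + 6*sqrt(2)*a^4 - 126*a^3 + 123*sqrt(2)*a^3 - 36*a^2 + 246*sqrt(2)*a^2 - 96*sqrt(2)*a - 72*a - 192*sqrt(2)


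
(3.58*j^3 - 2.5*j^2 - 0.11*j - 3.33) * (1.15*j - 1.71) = 4.117*j^4 - 8.9968*j^3 + 4.1485*j^2 - 3.6414*j + 5.6943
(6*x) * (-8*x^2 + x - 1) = -48*x^3 + 6*x^2 - 6*x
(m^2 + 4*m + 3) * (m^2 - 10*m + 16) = m^4 - 6*m^3 - 21*m^2 + 34*m + 48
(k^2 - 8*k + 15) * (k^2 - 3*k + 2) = k^4 - 11*k^3 + 41*k^2 - 61*k + 30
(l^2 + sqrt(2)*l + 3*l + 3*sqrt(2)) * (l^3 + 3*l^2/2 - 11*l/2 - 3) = l^5 + sqrt(2)*l^4 + 9*l^4/2 - l^3 + 9*sqrt(2)*l^3/2 - 39*l^2/2 - sqrt(2)*l^2 - 39*sqrt(2)*l/2 - 9*l - 9*sqrt(2)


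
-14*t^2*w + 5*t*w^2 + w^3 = w*(-2*t + w)*(7*t + w)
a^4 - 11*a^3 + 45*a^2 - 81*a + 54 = (a - 3)^3*(a - 2)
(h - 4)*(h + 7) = h^2 + 3*h - 28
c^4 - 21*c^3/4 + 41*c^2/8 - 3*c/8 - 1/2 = (c - 4)*(c - 1)*(c - 1/2)*(c + 1/4)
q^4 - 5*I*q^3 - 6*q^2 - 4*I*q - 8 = (q - 2*I)^3*(q + I)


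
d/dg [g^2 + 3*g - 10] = 2*g + 3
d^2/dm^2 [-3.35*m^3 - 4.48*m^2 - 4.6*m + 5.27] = -20.1*m - 8.96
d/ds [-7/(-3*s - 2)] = -21/(3*s + 2)^2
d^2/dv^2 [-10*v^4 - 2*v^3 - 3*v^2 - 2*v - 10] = -120*v^2 - 12*v - 6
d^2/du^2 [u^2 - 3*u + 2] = 2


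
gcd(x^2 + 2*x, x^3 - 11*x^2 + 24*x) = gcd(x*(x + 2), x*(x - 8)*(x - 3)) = x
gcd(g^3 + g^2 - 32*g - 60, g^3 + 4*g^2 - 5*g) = g + 5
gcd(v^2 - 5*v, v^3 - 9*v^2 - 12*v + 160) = v - 5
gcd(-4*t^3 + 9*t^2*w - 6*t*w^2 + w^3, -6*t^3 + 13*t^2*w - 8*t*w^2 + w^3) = t^2 - 2*t*w + w^2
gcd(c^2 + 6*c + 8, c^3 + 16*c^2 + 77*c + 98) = c + 2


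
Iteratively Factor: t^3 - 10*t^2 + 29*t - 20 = (t - 4)*(t^2 - 6*t + 5) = (t - 5)*(t - 4)*(t - 1)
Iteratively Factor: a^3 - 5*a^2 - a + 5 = (a - 5)*(a^2 - 1) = (a - 5)*(a + 1)*(a - 1)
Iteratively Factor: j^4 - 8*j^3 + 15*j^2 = (j - 3)*(j^3 - 5*j^2) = (j - 5)*(j - 3)*(j^2) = j*(j - 5)*(j - 3)*(j)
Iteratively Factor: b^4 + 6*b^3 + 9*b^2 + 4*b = (b + 1)*(b^3 + 5*b^2 + 4*b) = b*(b + 1)*(b^2 + 5*b + 4) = b*(b + 1)^2*(b + 4)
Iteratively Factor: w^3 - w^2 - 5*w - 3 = (w - 3)*(w^2 + 2*w + 1) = (w - 3)*(w + 1)*(w + 1)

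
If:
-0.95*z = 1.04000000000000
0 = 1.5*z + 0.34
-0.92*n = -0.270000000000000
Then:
No Solution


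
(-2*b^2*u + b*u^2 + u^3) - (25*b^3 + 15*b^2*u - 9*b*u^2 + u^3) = -25*b^3 - 17*b^2*u + 10*b*u^2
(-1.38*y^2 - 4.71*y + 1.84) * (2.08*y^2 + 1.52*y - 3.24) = -2.8704*y^4 - 11.8944*y^3 + 1.1392*y^2 + 18.0572*y - 5.9616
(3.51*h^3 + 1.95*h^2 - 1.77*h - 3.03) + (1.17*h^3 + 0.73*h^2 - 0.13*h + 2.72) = 4.68*h^3 + 2.68*h^2 - 1.9*h - 0.31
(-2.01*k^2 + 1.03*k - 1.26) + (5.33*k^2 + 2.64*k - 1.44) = 3.32*k^2 + 3.67*k - 2.7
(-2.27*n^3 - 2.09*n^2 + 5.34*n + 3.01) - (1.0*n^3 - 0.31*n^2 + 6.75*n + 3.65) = -3.27*n^3 - 1.78*n^2 - 1.41*n - 0.64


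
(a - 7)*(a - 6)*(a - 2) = a^3 - 15*a^2 + 68*a - 84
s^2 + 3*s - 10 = (s - 2)*(s + 5)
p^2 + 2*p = p*(p + 2)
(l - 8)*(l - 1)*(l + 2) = l^3 - 7*l^2 - 10*l + 16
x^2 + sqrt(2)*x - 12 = (x - 2*sqrt(2))*(x + 3*sqrt(2))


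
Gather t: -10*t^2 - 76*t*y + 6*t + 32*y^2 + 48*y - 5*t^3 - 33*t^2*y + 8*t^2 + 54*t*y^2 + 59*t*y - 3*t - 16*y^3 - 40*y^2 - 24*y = -5*t^3 + t^2*(-33*y - 2) + t*(54*y^2 - 17*y + 3) - 16*y^3 - 8*y^2 + 24*y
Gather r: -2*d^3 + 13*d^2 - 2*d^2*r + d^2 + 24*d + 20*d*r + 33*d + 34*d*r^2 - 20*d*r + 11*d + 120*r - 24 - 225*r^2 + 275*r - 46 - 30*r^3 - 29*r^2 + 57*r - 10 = -2*d^3 + 14*d^2 + 68*d - 30*r^3 + r^2*(34*d - 254) + r*(452 - 2*d^2) - 80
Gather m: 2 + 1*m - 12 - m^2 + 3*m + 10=-m^2 + 4*m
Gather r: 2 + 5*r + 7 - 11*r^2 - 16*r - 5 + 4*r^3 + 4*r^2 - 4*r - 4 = 4*r^3 - 7*r^2 - 15*r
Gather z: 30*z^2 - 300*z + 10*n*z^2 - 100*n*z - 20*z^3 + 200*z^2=-20*z^3 + z^2*(10*n + 230) + z*(-100*n - 300)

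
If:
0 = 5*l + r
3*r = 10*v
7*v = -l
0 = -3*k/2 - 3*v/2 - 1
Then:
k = -2/3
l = 0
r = 0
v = 0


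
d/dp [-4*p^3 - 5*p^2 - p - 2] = -12*p^2 - 10*p - 1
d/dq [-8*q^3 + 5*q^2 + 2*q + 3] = -24*q^2 + 10*q + 2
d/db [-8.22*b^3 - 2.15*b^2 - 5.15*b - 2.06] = -24.66*b^2 - 4.3*b - 5.15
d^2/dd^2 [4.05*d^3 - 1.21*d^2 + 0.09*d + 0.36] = 24.3*d - 2.42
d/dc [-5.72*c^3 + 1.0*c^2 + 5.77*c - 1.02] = -17.16*c^2 + 2.0*c + 5.77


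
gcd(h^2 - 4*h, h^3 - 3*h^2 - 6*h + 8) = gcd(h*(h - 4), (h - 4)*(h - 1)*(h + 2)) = h - 4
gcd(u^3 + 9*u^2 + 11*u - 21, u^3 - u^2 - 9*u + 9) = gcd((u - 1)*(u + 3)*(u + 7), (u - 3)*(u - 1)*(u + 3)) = u^2 + 2*u - 3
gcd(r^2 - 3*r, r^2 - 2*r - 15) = 1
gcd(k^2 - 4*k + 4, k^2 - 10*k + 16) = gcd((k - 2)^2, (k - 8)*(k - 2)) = k - 2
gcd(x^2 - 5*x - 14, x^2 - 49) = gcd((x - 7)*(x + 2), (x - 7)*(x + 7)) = x - 7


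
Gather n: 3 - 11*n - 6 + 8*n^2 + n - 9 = 8*n^2 - 10*n - 12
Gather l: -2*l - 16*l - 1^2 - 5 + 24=18 - 18*l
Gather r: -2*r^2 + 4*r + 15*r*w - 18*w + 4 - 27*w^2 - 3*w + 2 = -2*r^2 + r*(15*w + 4) - 27*w^2 - 21*w + 6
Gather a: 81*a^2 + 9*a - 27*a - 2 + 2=81*a^2 - 18*a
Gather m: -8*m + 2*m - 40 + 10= -6*m - 30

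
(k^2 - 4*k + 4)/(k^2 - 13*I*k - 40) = (-k^2 + 4*k - 4)/(-k^2 + 13*I*k + 40)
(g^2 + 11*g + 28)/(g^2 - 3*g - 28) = (g + 7)/(g - 7)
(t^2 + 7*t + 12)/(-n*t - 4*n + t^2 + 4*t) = (t + 3)/(-n + t)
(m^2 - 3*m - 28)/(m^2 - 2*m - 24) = (m - 7)/(m - 6)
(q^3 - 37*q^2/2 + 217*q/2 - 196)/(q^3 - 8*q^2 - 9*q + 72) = (2*q^2 - 21*q + 49)/(2*(q^2 - 9))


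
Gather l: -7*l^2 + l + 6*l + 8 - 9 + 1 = -7*l^2 + 7*l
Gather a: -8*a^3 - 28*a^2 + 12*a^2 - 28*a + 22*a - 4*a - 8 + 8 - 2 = -8*a^3 - 16*a^2 - 10*a - 2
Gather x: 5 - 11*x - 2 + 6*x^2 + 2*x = 6*x^2 - 9*x + 3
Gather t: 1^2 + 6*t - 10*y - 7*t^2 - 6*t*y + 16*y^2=-7*t^2 + t*(6 - 6*y) + 16*y^2 - 10*y + 1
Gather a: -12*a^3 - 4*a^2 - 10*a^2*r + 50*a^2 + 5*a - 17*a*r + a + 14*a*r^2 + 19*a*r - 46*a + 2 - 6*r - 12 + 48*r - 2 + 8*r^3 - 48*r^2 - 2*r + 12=-12*a^3 + a^2*(46 - 10*r) + a*(14*r^2 + 2*r - 40) + 8*r^3 - 48*r^2 + 40*r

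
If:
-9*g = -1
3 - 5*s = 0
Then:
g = 1/9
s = 3/5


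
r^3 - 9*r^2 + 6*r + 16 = (r - 8)*(r - 2)*(r + 1)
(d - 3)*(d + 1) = d^2 - 2*d - 3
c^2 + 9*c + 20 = (c + 4)*(c + 5)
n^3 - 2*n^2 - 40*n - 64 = (n - 8)*(n + 2)*(n + 4)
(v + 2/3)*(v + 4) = v^2 + 14*v/3 + 8/3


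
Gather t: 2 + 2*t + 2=2*t + 4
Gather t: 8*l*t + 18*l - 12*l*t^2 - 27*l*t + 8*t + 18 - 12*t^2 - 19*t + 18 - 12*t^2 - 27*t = 18*l + t^2*(-12*l - 24) + t*(-19*l - 38) + 36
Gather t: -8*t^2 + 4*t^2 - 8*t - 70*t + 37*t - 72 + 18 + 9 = -4*t^2 - 41*t - 45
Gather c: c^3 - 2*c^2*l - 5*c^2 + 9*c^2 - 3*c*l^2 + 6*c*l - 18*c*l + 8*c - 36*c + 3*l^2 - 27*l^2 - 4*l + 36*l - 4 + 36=c^3 + c^2*(4 - 2*l) + c*(-3*l^2 - 12*l - 28) - 24*l^2 + 32*l + 32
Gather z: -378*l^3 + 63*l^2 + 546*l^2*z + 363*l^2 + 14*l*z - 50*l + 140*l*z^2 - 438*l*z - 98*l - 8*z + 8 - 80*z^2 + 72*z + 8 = -378*l^3 + 426*l^2 - 148*l + z^2*(140*l - 80) + z*(546*l^2 - 424*l + 64) + 16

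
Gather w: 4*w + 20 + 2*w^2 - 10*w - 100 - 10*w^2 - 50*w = -8*w^2 - 56*w - 80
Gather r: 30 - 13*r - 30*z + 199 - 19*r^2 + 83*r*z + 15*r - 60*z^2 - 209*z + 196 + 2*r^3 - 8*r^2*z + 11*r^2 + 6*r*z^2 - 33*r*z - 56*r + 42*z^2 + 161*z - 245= 2*r^3 + r^2*(-8*z - 8) + r*(6*z^2 + 50*z - 54) - 18*z^2 - 78*z + 180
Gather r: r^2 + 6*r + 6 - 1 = r^2 + 6*r + 5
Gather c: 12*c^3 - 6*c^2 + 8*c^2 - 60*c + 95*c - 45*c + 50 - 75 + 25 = 12*c^3 + 2*c^2 - 10*c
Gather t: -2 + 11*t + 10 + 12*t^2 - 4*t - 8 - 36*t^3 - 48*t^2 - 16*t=-36*t^3 - 36*t^2 - 9*t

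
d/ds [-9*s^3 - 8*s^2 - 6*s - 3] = -27*s^2 - 16*s - 6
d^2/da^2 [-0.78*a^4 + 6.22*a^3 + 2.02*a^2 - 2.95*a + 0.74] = -9.36*a^2 + 37.32*a + 4.04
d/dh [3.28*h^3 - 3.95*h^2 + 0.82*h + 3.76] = 9.84*h^2 - 7.9*h + 0.82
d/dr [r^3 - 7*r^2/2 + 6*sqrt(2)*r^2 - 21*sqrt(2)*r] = 3*r^2 - 7*r + 12*sqrt(2)*r - 21*sqrt(2)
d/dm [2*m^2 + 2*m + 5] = 4*m + 2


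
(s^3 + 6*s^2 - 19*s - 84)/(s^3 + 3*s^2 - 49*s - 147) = (s - 4)/(s - 7)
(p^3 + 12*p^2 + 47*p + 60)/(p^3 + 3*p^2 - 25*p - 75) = (p + 4)/(p - 5)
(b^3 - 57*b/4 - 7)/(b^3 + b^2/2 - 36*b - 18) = (b^2 - b/2 - 14)/(b^2 - 36)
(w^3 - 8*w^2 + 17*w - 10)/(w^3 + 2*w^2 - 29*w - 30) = (w^2 - 3*w + 2)/(w^2 + 7*w + 6)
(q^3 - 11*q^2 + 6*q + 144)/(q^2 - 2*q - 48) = (q^2 - 3*q - 18)/(q + 6)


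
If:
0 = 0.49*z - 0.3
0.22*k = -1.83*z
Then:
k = -5.09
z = 0.61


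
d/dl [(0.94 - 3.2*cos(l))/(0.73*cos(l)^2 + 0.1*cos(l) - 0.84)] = (-2.336*cos(l)^2 + 1.3724*cos(l) - 2.594)*sin(l)/(0.5329*cos(l)^4 + 0.146*cos(l)^3 - 1.2164*cos(l)^2 - 0.168*cos(l) + 0.7056)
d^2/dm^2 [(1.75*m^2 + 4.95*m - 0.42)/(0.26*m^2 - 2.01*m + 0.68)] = (2.49834*m^3 - 2.026752*m^2 - 3.93400799999999*m + 11.904548)/(0.017576*m^6 - 0.407628*m^5 + 3.289182*m^4 - 10.252809*m^3 + 8.602476*m^2 - 2.788272*m + 0.314432)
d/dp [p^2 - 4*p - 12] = 2*p - 4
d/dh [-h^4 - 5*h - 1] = -4*h^3 - 5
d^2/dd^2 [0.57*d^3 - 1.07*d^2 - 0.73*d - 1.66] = 3.42*d - 2.14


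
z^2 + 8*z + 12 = (z + 2)*(z + 6)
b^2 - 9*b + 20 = (b - 5)*(b - 4)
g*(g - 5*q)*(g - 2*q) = g^3 - 7*g^2*q + 10*g*q^2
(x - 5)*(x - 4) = x^2 - 9*x + 20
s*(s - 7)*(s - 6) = s^3 - 13*s^2 + 42*s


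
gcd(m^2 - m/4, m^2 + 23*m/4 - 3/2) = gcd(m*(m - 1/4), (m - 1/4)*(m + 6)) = m - 1/4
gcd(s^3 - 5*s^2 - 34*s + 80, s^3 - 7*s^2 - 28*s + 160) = s^2 - 3*s - 40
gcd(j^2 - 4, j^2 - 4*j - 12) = j + 2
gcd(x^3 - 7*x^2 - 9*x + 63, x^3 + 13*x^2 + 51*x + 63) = x + 3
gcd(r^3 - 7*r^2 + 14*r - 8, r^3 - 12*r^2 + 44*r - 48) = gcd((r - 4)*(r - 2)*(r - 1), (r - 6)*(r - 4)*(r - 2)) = r^2 - 6*r + 8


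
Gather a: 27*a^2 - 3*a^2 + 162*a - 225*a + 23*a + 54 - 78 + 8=24*a^2 - 40*a - 16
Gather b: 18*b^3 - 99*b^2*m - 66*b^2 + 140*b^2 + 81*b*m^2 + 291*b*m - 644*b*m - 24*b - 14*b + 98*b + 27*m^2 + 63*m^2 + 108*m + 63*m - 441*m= 18*b^3 + b^2*(74 - 99*m) + b*(81*m^2 - 353*m + 60) + 90*m^2 - 270*m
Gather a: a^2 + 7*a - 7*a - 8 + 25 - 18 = a^2 - 1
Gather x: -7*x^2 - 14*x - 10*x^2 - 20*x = -17*x^2 - 34*x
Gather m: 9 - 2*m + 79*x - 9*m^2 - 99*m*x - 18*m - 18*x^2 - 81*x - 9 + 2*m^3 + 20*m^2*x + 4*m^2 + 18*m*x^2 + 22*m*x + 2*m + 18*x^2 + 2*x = 2*m^3 + m^2*(20*x - 5) + m*(18*x^2 - 77*x - 18)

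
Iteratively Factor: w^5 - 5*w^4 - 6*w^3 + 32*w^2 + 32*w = (w + 1)*(w^4 - 6*w^3 + 32*w) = (w - 4)*(w + 1)*(w^3 - 2*w^2 - 8*w) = (w - 4)^2*(w + 1)*(w^2 + 2*w) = (w - 4)^2*(w + 1)*(w + 2)*(w)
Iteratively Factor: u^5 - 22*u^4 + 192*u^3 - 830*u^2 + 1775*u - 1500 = (u - 4)*(u^4 - 18*u^3 + 120*u^2 - 350*u + 375) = (u - 5)*(u - 4)*(u^3 - 13*u^2 + 55*u - 75) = (u - 5)^2*(u - 4)*(u^2 - 8*u + 15) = (u - 5)^3*(u - 4)*(u - 3)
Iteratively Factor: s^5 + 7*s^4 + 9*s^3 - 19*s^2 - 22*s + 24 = (s + 3)*(s^4 + 4*s^3 - 3*s^2 - 10*s + 8) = (s + 3)*(s + 4)*(s^3 - 3*s + 2) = (s - 1)*(s + 3)*(s + 4)*(s^2 + s - 2) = (s - 1)*(s + 2)*(s + 3)*(s + 4)*(s - 1)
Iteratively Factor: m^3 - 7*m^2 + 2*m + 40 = (m + 2)*(m^2 - 9*m + 20) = (m - 5)*(m + 2)*(m - 4)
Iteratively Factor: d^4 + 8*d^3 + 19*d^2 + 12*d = (d + 3)*(d^3 + 5*d^2 + 4*d) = d*(d + 3)*(d^2 + 5*d + 4) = d*(d + 1)*(d + 3)*(d + 4)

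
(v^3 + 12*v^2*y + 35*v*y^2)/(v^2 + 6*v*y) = (v^2 + 12*v*y + 35*y^2)/(v + 6*y)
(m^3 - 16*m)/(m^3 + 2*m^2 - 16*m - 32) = m/(m + 2)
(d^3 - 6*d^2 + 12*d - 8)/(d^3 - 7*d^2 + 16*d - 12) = (d - 2)/(d - 3)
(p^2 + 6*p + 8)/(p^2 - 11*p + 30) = (p^2 + 6*p + 8)/(p^2 - 11*p + 30)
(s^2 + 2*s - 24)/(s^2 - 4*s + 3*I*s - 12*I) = (s + 6)/(s + 3*I)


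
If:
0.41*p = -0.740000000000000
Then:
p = -1.80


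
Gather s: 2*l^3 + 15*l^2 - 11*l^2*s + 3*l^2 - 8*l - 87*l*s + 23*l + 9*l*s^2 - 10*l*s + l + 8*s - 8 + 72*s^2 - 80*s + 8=2*l^3 + 18*l^2 + 16*l + s^2*(9*l + 72) + s*(-11*l^2 - 97*l - 72)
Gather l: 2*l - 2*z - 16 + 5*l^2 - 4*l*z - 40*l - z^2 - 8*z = 5*l^2 + l*(-4*z - 38) - z^2 - 10*z - 16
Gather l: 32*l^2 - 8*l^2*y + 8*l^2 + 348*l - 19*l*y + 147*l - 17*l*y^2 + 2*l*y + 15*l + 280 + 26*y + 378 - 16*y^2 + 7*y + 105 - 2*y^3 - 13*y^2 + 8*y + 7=l^2*(40 - 8*y) + l*(-17*y^2 - 17*y + 510) - 2*y^3 - 29*y^2 + 41*y + 770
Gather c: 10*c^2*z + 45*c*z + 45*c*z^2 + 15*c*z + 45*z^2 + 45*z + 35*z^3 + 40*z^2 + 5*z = 10*c^2*z + c*(45*z^2 + 60*z) + 35*z^3 + 85*z^2 + 50*z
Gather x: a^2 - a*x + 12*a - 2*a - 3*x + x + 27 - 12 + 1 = a^2 + 10*a + x*(-a - 2) + 16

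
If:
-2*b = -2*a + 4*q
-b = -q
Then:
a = 3*q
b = q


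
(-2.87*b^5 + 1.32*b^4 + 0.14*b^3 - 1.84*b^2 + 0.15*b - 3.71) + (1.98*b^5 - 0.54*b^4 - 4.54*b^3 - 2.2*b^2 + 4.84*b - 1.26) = -0.89*b^5 + 0.78*b^4 - 4.4*b^3 - 4.04*b^2 + 4.99*b - 4.97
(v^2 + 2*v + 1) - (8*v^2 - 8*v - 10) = -7*v^2 + 10*v + 11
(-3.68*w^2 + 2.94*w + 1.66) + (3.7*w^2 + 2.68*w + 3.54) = 0.02*w^2 + 5.62*w + 5.2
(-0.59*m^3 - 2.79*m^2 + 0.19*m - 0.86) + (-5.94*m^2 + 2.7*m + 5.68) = -0.59*m^3 - 8.73*m^2 + 2.89*m + 4.82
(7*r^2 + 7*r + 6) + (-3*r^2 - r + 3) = 4*r^2 + 6*r + 9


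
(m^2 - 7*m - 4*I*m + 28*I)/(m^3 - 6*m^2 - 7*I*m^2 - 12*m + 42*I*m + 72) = (m - 7)/(m^2 - 3*m*(2 + I) + 18*I)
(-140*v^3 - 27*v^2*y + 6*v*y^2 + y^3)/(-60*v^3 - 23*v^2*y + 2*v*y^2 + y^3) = (7*v + y)/(3*v + y)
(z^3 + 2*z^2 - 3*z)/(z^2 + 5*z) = (z^2 + 2*z - 3)/(z + 5)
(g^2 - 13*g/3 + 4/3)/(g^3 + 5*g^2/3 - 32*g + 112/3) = (3*g - 1)/(3*g^2 + 17*g - 28)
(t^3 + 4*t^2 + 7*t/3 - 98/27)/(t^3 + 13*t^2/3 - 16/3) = (27*t^3 + 108*t^2 + 63*t - 98)/(9*(3*t^3 + 13*t^2 - 16))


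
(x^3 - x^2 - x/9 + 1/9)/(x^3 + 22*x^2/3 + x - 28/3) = (9*x^2 - 1)/(3*(3*x^2 + 25*x + 28))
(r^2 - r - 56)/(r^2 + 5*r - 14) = (r - 8)/(r - 2)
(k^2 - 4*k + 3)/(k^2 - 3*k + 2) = (k - 3)/(k - 2)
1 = 1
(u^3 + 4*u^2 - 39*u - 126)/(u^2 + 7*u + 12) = (u^2 + u - 42)/(u + 4)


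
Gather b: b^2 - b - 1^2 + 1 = b^2 - b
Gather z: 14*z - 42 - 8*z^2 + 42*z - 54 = -8*z^2 + 56*z - 96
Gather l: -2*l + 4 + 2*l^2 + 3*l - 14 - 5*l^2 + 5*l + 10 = -3*l^2 + 6*l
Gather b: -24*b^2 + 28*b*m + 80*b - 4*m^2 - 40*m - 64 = -24*b^2 + b*(28*m + 80) - 4*m^2 - 40*m - 64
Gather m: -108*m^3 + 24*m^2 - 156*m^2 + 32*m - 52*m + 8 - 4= -108*m^3 - 132*m^2 - 20*m + 4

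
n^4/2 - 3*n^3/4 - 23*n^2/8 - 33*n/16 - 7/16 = (n/2 + 1/4)*(n - 7/2)*(n + 1/2)*(n + 1)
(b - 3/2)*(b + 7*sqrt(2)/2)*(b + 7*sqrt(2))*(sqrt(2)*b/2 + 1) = sqrt(2)*b^4/2 - 3*sqrt(2)*b^3/4 + 23*b^3/2 - 69*b^2/4 + 35*sqrt(2)*b^2 - 105*sqrt(2)*b/2 + 49*b - 147/2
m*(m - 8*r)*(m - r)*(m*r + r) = m^4*r - 9*m^3*r^2 + m^3*r + 8*m^2*r^3 - 9*m^2*r^2 + 8*m*r^3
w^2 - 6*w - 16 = (w - 8)*(w + 2)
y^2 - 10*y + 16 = (y - 8)*(y - 2)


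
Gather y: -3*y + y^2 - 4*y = y^2 - 7*y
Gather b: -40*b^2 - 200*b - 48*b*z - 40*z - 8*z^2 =-40*b^2 + b*(-48*z - 200) - 8*z^2 - 40*z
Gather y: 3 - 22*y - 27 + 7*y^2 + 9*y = 7*y^2 - 13*y - 24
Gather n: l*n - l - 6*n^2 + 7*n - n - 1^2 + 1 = -l - 6*n^2 + n*(l + 6)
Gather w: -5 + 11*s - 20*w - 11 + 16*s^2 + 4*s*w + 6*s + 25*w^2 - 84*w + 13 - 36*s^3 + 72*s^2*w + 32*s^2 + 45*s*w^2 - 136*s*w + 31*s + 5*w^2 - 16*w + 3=-36*s^3 + 48*s^2 + 48*s + w^2*(45*s + 30) + w*(72*s^2 - 132*s - 120)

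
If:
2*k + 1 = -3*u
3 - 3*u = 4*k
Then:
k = 2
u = -5/3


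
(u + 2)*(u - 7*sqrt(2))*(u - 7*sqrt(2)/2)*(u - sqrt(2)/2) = u^4 - 11*sqrt(2)*u^3 + 2*u^3 - 22*sqrt(2)*u^2 + 119*u^2/2 - 49*sqrt(2)*u/2 + 119*u - 49*sqrt(2)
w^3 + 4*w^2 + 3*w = w*(w + 1)*(w + 3)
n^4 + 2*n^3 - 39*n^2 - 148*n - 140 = (n - 7)*(n + 2)^2*(n + 5)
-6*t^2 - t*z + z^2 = (-3*t + z)*(2*t + z)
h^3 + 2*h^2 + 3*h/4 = h*(h + 1/2)*(h + 3/2)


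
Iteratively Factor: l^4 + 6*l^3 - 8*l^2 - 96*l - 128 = (l + 4)*(l^3 + 2*l^2 - 16*l - 32) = (l + 2)*(l + 4)*(l^2 - 16) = (l - 4)*(l + 2)*(l + 4)*(l + 4)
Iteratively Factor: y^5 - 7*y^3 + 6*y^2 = (y - 2)*(y^4 + 2*y^3 - 3*y^2) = y*(y - 2)*(y^3 + 2*y^2 - 3*y) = y^2*(y - 2)*(y^2 + 2*y - 3) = y^2*(y - 2)*(y + 3)*(y - 1)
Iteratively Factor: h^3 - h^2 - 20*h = (h - 5)*(h^2 + 4*h) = h*(h - 5)*(h + 4)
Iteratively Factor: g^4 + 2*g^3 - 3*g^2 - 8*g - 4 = (g + 1)*(g^3 + g^2 - 4*g - 4) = (g - 2)*(g + 1)*(g^2 + 3*g + 2) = (g - 2)*(g + 1)*(g + 2)*(g + 1)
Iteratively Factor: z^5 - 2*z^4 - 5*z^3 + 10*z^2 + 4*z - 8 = (z + 1)*(z^4 - 3*z^3 - 2*z^2 + 12*z - 8) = (z - 2)*(z + 1)*(z^3 - z^2 - 4*z + 4) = (z - 2)*(z - 1)*(z + 1)*(z^2 - 4) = (z - 2)*(z - 1)*(z + 1)*(z + 2)*(z - 2)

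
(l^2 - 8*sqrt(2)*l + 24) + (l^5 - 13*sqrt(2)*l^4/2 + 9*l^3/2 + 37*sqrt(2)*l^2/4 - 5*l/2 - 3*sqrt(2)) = l^5 - 13*sqrt(2)*l^4/2 + 9*l^3/2 + l^2 + 37*sqrt(2)*l^2/4 - 8*sqrt(2)*l - 5*l/2 - 3*sqrt(2) + 24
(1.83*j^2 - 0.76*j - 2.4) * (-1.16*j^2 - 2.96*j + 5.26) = -2.1228*j^4 - 4.5352*j^3 + 14.6594*j^2 + 3.1064*j - 12.624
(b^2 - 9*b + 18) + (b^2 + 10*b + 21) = 2*b^2 + b + 39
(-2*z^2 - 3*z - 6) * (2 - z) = 2*z^3 - z^2 - 12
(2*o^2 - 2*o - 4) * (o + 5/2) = 2*o^3 + 3*o^2 - 9*o - 10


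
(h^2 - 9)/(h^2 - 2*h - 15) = (h - 3)/(h - 5)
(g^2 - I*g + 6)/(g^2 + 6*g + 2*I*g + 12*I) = (g - 3*I)/(g + 6)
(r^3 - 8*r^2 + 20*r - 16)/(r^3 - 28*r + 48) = (r - 2)/(r + 6)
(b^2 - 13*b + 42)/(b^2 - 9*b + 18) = (b - 7)/(b - 3)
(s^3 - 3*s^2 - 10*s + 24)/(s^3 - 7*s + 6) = (s - 4)/(s - 1)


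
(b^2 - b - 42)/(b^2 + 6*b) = (b - 7)/b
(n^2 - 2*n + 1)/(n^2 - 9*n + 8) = (n - 1)/(n - 8)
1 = 1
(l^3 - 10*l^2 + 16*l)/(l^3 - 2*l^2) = (l - 8)/l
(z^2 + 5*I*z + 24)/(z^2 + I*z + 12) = (z + 8*I)/(z + 4*I)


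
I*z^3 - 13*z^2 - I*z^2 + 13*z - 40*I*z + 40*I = (z + 5*I)*(z + 8*I)*(I*z - I)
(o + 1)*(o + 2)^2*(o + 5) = o^4 + 10*o^3 + 33*o^2 + 44*o + 20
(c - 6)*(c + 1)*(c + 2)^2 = c^4 - c^3 - 22*c^2 - 44*c - 24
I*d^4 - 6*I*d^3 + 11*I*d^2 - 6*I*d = d*(d - 3)*(d - 2)*(I*d - I)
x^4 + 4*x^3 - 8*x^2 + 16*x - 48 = (x - 2)*(x + 6)*(x - 2*I)*(x + 2*I)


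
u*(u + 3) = u^2 + 3*u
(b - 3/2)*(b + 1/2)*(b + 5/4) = b^3 + b^2/4 - 2*b - 15/16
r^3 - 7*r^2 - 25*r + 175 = (r - 7)*(r - 5)*(r + 5)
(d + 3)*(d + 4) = d^2 + 7*d + 12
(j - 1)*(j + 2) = j^2 + j - 2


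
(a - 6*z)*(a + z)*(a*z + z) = a^3*z - 5*a^2*z^2 + a^2*z - 6*a*z^3 - 5*a*z^2 - 6*z^3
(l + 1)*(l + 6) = l^2 + 7*l + 6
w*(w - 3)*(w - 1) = w^3 - 4*w^2 + 3*w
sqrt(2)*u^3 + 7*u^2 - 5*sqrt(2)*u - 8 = (u - sqrt(2))*(u + 4*sqrt(2))*(sqrt(2)*u + 1)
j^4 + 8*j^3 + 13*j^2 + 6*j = j*(j + 1)^2*(j + 6)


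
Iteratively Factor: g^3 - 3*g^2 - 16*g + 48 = (g - 4)*(g^2 + g - 12) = (g - 4)*(g - 3)*(g + 4)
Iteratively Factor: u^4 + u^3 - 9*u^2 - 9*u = (u + 3)*(u^3 - 2*u^2 - 3*u) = u*(u + 3)*(u^2 - 2*u - 3) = u*(u + 1)*(u + 3)*(u - 3)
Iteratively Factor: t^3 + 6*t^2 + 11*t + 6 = (t + 1)*(t^2 + 5*t + 6) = (t + 1)*(t + 3)*(t + 2)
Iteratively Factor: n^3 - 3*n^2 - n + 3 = (n + 1)*(n^2 - 4*n + 3) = (n - 1)*(n + 1)*(n - 3)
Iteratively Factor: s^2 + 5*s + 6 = (s + 3)*(s + 2)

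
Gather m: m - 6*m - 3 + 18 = 15 - 5*m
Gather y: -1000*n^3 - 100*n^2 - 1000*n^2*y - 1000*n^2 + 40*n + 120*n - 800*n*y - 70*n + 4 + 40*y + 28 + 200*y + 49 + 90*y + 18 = -1000*n^3 - 1100*n^2 + 90*n + y*(-1000*n^2 - 800*n + 330) + 99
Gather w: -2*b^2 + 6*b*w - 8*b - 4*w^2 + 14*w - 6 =-2*b^2 - 8*b - 4*w^2 + w*(6*b + 14) - 6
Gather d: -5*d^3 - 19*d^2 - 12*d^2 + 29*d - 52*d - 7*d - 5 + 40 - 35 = -5*d^3 - 31*d^2 - 30*d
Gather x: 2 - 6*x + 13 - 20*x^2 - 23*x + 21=-20*x^2 - 29*x + 36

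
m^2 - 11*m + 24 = (m - 8)*(m - 3)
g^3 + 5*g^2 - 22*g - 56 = (g - 4)*(g + 2)*(g + 7)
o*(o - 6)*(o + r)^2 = o^4 + 2*o^3*r - 6*o^3 + o^2*r^2 - 12*o^2*r - 6*o*r^2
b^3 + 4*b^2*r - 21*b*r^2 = b*(b - 3*r)*(b + 7*r)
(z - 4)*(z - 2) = z^2 - 6*z + 8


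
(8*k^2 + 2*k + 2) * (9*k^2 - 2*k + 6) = 72*k^4 + 2*k^3 + 62*k^2 + 8*k + 12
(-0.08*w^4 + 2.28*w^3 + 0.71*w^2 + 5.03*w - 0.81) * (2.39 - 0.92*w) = 0.0736*w^5 - 2.2888*w^4 + 4.796*w^3 - 2.9307*w^2 + 12.7669*w - 1.9359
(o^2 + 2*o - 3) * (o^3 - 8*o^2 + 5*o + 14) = o^5 - 6*o^4 - 14*o^3 + 48*o^2 + 13*o - 42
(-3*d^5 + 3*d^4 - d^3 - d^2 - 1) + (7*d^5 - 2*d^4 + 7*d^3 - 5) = 4*d^5 + d^4 + 6*d^3 - d^2 - 6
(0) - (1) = -1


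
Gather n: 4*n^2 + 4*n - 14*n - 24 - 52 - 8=4*n^2 - 10*n - 84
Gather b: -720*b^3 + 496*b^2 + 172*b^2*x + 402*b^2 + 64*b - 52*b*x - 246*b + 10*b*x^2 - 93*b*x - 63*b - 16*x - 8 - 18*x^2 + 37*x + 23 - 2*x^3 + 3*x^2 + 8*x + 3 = -720*b^3 + b^2*(172*x + 898) + b*(10*x^2 - 145*x - 245) - 2*x^3 - 15*x^2 + 29*x + 18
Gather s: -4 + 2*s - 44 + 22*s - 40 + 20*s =44*s - 88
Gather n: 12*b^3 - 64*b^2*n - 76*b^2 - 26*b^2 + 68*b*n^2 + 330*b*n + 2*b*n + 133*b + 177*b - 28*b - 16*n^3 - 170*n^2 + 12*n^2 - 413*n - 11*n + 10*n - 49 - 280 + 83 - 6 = 12*b^3 - 102*b^2 + 282*b - 16*n^3 + n^2*(68*b - 158) + n*(-64*b^2 + 332*b - 414) - 252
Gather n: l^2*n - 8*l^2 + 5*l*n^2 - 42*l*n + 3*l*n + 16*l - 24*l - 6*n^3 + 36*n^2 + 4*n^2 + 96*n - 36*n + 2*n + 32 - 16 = -8*l^2 - 8*l - 6*n^3 + n^2*(5*l + 40) + n*(l^2 - 39*l + 62) + 16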